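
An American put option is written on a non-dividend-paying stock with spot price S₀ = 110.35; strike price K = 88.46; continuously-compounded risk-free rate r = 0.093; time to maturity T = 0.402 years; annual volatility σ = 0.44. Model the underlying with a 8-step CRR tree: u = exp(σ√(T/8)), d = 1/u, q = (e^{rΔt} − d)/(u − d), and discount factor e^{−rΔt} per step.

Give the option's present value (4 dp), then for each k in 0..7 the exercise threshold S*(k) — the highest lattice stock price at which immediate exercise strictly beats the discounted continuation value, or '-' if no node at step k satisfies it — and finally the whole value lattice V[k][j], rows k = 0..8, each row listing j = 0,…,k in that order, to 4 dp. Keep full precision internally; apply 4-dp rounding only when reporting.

params: Δt=0.05025 u=1.10366 d=0.90608 q=0.49907 e^(-rΔt)=0.99534
t_8 payoffs: 38.3312 27.3997 14.0845 0.0000 0.0000 0.0000 0.0000 0.0000 0.0000
t_7: node(7,0) S=55.3252 payoff=33.1348 vs cont=32.7224 → 33.1348 [stop]  node(7,1) S=67.3898 payoff=21.0702 vs cont=20.6578 → 21.0702 [stop]  node(7,2) S=82.0853 payoff=6.3747 vs cont=7.0225 → 7.0225 [wait]  node(7,3) S=99.9854 payoff=0.0000 vs cont=0.0000 → 0.0000 [wait]  node(7,4) S=121.7890 payoff=0.0000 vs cont=0.0000 → 0.0000 [wait]  node(7,5) S=148.3471 payoff=0.0000 vs cont=0.0000 → 0.0000 [wait]  node(7,6) S=180.6968 payoff=0.0000 vs cont=0.0000 → 0.0000 [wait]  node(7,7) S=220.1008 payoff=0.0000 vs cont=0.0000 → 0.0000 [wait]  ⇒ S*(7)=67.3898
t_6: node(6,0) S=61.0603 payoff=27.3997 vs cont=26.9873 → 27.3997 [stop]  node(6,1) S=74.3755 payoff=14.0845 vs cont=13.9939 → 14.0845 [stop]  node(6,2) S=90.5943 payoff=0.0000 vs cont=3.5014 → 3.5014 [wait]  node(6,3) S=110.3500 payoff=0.0000 vs cont=0.0000 → 0.0000 [wait]  node(6,4) S=134.4137 payoff=0.0000 vs cont=0.0000 → 0.0000 [wait]  node(6,5) S=163.7249 payoff=0.0000 vs cont=0.0000 → 0.0000 [wait]  node(6,6) S=199.4280 payoff=0.0000 vs cont=0.0000 → 0.0000 [wait]  ⇒ S*(6)=74.3755
t_5: node(5,0) S=67.3898 payoff=21.0702 vs cont=20.6578 → 21.0702 [stop]  node(5,1) S=82.0853 payoff=6.3747 vs cont=8.7618 → 8.7618 [wait]  node(5,2) S=99.9854 payoff=0.0000 vs cont=1.7458 → 1.7458 [wait]  node(5,3) S=121.7890 payoff=0.0000 vs cont=0.0000 → 0.0000 [wait]  node(5,4) S=148.3471 payoff=0.0000 vs cont=0.0000 → 0.0000 [wait]  node(5,5) S=180.6968 payoff=0.0000 vs cont=0.0000 → 0.0000 [wait]  ⇒ S*(5)=67.3898
t_4: node(4,0) S=74.3755 payoff=14.0845 vs cont=14.8578 → 14.8578 [wait]  node(4,1) S=90.5943 payoff=0.0000 vs cont=5.2358 → 5.2358 [wait]  node(4,2) S=110.3500 payoff=0.0000 vs cont=0.8704 → 0.8704 [wait]  node(4,3) S=134.4137 payoff=0.0000 vs cont=0.0000 → 0.0000 [wait]  node(4,4) S=163.7249 payoff=0.0000 vs cont=0.0000 → 0.0000 [wait]  ⇒ S*(4)=-
t_3: node(3,0) S=82.0853 payoff=6.3747 vs cont=10.0089 → 10.0089 [wait]  node(3,1) S=99.9854 payoff=0.0000 vs cont=3.0429 → 3.0429 [wait]  node(3,2) S=121.7890 payoff=0.0000 vs cont=0.4340 → 0.4340 [wait]  node(3,3) S=148.3471 payoff=0.0000 vs cont=0.0000 → 0.0000 [wait]  ⇒ S*(3)=-
t_2: node(2,0) S=90.5943 payoff=0.0000 vs cont=6.5019 → 6.5019 [wait]  node(2,1) S=110.3500 payoff=0.0000 vs cont=1.7328 → 1.7328 [wait]  node(2,2) S=134.4137 payoff=0.0000 vs cont=0.2164 → 0.2164 [wait]  ⇒ S*(2)=-
t_1: node(1,0) S=99.9854 payoff=0.0000 vs cont=4.1026 → 4.1026 [wait]  node(1,1) S=121.7890 payoff=0.0000 vs cont=0.9714 → 0.9714 [wait]  ⇒ S*(1)=-
t_0: node(0,0) S=110.3500 payoff=0.0000 vs cont=2.5281 → 2.5281 [wait]  ⇒ S*(0)=-

price = 2.5281
boundary = - - - - - 67.3898 74.3755 67.3898
tree:
2.5281
4.1026 0.9714
6.5019 1.7328 0.2164
10.0089 3.0429 0.4340 0.0000
14.8578 5.2358 0.8704 0.0000 0.0000
21.0702 8.7618 1.7458 0.0000 0.0000 0.0000
27.3997 14.0845 3.5014 0.0000 0.0000 0.0000 0.0000
33.1348 21.0702 7.0225 0.0000 0.0000 0.0000 0.0000 0.0000
38.3312 27.3997 14.0845 0.0000 0.0000 0.0000 0.0000 0.0000 0.0000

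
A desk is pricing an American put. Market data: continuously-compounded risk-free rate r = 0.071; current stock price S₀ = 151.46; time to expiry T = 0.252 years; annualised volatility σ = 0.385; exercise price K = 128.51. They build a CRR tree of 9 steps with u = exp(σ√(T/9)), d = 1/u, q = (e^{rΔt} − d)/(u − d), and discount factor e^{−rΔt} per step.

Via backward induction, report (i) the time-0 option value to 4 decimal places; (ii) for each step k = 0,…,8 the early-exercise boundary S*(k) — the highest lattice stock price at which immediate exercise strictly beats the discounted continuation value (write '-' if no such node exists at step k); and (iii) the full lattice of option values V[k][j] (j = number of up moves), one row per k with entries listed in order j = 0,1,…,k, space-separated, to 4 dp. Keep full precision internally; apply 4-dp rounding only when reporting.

Δt=0.02800, u=1.06654, d=0.93761, q=0.49933, disc=e^(-rΔt)=0.99801
k=9 terminal: V=max(K-S,0) → 43.6913 32.0275 18.7597 3.6675 0.0000 0.0000 0.0000 0.0000 0.0000 0.0000
k=8: j=0 S=90.4628 intr=38.0472 cont=37.7920 V=38.0472[EX]; j=1 S=102.9028 intr=25.6072 cont=25.3520 V=25.6072[EX]; j=2 S=117.0534 intr=11.4566 cont=11.2014 V=11.4566[EX]; j=3 S=133.1499 intr=0.0000 cont=1.8325 V=1.8325[hold]; j=4 S=151.4600 intr=0.0000 cont=0.0000 V=0.0000[hold]; j=5 S=172.2880 intr=0.0000 cont=0.0000 V=0.0000[hold]; j=6 S=195.9800 intr=0.0000 cont=0.0000 V=0.0000[hold]; j=7 S=222.9302 intr=0.0000 cont=0.0000 V=0.0000[hold]; j=8 S=253.5863 intr=0.0000 cont=0.0000 V=0.0000[hold]  S*(8)=117.0534
k=7: j=0 S=96.4825 intr=32.0275 cont=31.7723 V=32.0275[EX]; j=1 S=109.7503 intr=18.7597 cont=18.5045 V=18.7597[EX]; j=2 S=124.8425 intr=3.6675 cont=6.6378 V=6.6378[hold]; j=3 S=142.0102 intr=0.0000 cont=0.9157 V=0.9157[hold]; j=4 S=161.5386 intr=0.0000 cont=0.0000 V=0.0000[hold]; j=5 S=183.7526 intr=0.0000 cont=0.0000 V=0.0000[hold]; j=6 S=209.0212 intr=0.0000 cont=0.0000 V=0.0000[hold]; j=7 S=237.7646 intr=0.0000 cont=0.0000 V=0.0000[hold]  S*(7)=109.7503
k=6: j=0 S=102.9028 intr=25.6072 cont=25.3520 V=25.6072[EX]; j=1 S=117.0534 intr=11.4566 cont=12.6816 V=12.6816[hold]; j=2 S=133.1499 intr=0.0000 cont=3.7730 V=3.7730[hold]; j=3 S=151.4600 intr=0.0000 cont=0.4575 V=0.4575[hold]; j=4 S=172.2880 intr=0.0000 cont=0.0000 V=0.0000[hold]; j=5 S=195.9800 intr=0.0000 cont=0.0000 V=0.0000[hold]; j=6 S=222.9302 intr=0.0000 cont=0.0000 V=0.0000[hold]  S*(6)=102.9028
k=5: j=0 S=109.7503 intr=18.7597 cont=19.1150 V=19.1150[hold]; j=1 S=124.8425 intr=3.6675 cont=8.2169 V=8.2169[hold]; j=2 S=142.0102 intr=0.0000 cont=2.1133 V=2.1133[hold]; j=3 S=161.5386 intr=0.0000 cont=0.2286 V=0.2286[hold]; j=4 S=183.7526 intr=0.0000 cont=0.0000 V=0.0000[hold]; j=5 S=209.0212 intr=0.0000 cont=0.0000 V=0.0000[hold]  S*(5)=-
k=4: j=0 S=117.0534 intr=11.4566 cont=13.6460 V=13.6460[hold]; j=1 S=133.1499 intr=0.0000 cont=5.1589 V=5.1589[hold]; j=2 S=151.4600 intr=0.0000 cont=1.1699 V=1.1699[hold]; j=3 S=172.2880 intr=0.0000 cont=0.1142 V=0.1142[hold]; j=4 S=195.9800 intr=0.0000 cont=0.0000 V=0.0000[hold]  S*(4)=-
k=3: j=0 S=124.8425 intr=3.6675 cont=9.3894 V=9.3894[hold]; j=1 S=142.0102 intr=0.0000 cont=3.1607 V=3.1607[hold]; j=2 S=161.5386 intr=0.0000 cont=0.6415 V=0.6415[hold]; j=3 S=183.7526 intr=0.0000 cont=0.0571 V=0.0571[hold]  S*(3)=-
k=2: j=0 S=133.1499 intr=0.0000 cont=6.2668 V=6.2668[hold]; j=1 S=151.4600 intr=0.0000 cont=1.8990 V=1.8990[hold]; j=2 S=172.2880 intr=0.0000 cont=0.3490 V=0.3490[hold]  S*(2)=-
k=1: j=0 S=142.0102 intr=0.0000 cont=4.0777 V=4.0777[hold]; j=1 S=161.5386 intr=0.0000 cont=1.1228 V=1.1228[hold]  S*(1)=-
k=0: j=0 S=151.4600 intr=0.0000 cont=2.5970 V=2.5970[hold]  S*(0)=-

price = 2.5970
boundary = - - - - - - 102.9028 109.7503 117.0534
tree:
2.5970
4.0777 1.1228
6.2668 1.8990 0.3490
9.3894 3.1607 0.6415 0.0571
13.6460 5.1589 1.1699 0.1142 0.0000
19.1150 8.2169 2.1133 0.2286 0.0000 0.0000
25.6072 12.6816 3.7730 0.4575 0.0000 0.0000 0.0000
32.0275 18.7597 6.6378 0.9157 0.0000 0.0000 0.0000 0.0000
38.0472 25.6072 11.4566 1.8325 0.0000 0.0000 0.0000 0.0000 0.0000
43.6913 32.0275 18.7597 3.6675 0.0000 0.0000 0.0000 0.0000 0.0000 0.0000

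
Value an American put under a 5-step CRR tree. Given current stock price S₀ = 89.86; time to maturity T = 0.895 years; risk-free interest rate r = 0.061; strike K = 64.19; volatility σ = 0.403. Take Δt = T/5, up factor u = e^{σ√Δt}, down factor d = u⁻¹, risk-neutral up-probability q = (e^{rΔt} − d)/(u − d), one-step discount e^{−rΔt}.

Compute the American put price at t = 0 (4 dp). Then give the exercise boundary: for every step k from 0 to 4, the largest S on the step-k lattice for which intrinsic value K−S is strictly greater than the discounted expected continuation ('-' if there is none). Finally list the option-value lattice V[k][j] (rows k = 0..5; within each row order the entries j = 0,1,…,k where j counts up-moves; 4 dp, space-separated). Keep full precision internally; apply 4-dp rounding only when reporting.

price = 2.5175
boundary = - - - - 45.4331
tree:
2.5175
4.3430 0.6703
7.3281 1.3274 0.0000
11.9920 2.6289 0.0000 0.0000
18.7569 5.2063 0.0000 0.0000 0.0000
25.8789 10.3108 0.0000 0.0000 0.0000 0.0000

Δt=0.17900  u=1.18590  d=0.84324  q=0.48952  discount=0.98914
step 5 (expiry): payoffs max(K−S,0) = 25.8789 10.3108 0.0000 0.0000 0.0000 0.0000
step 4: (k=4,j=0): S=45.4331, (K−S)⁺=18.7569, hold=18.0598 ⇒ V=18.7569 exercise | (k=4,j=1): S=63.8954, (K−S)⁺=0.2946, hold=5.2063 ⇒ V=5.2063 continue | (k=4,j=2): S=89.8600, (K−S)⁺=0.0000, hold=0.0000 ⇒ V=0.0000 continue | (k=4,j=3): S=126.3756, (K−S)⁺=0.0000, hold=0.0000 ⇒ V=0.0000 continue | (k=4,j=4): S=177.7298, (K−S)⁺=0.0000, hold=0.0000 ⇒ V=0.0000 continue  boundary S*=45.4331
step 3: (k=3,j=0): S=53.8792, (K−S)⁺=10.3108, hold=11.9920 ⇒ V=11.9920 continue | (k=3,j=1): S=75.7736, (K−S)⁺=0.0000, hold=2.6289 ⇒ V=2.6289 continue | (k=3,j=2): S=106.5651, (K−S)⁺=0.0000, hold=0.0000 ⇒ V=0.0000 continue | (k=3,j=3): S=149.8690, (K−S)⁺=0.0000, hold=0.0000 ⇒ V=0.0000 continue  boundary S*=-
step 2: (k=2,j=0): S=63.8954, (K−S)⁺=0.2946, hold=7.3281 ⇒ V=7.3281 continue | (k=2,j=1): S=89.8600, (K−S)⁺=0.0000, hold=1.3274 ⇒ V=1.3274 continue | (k=2,j=2): S=126.3756, (K−S)⁺=0.0000, hold=0.0000 ⇒ V=0.0000 continue  boundary S*=-
step 1: (k=1,j=0): S=75.7736, (K−S)⁺=0.0000, hold=4.3430 ⇒ V=4.3430 continue | (k=1,j=1): S=106.5651, (K−S)⁺=0.0000, hold=0.6703 ⇒ V=0.6703 continue  boundary S*=-
step 0: (k=0,j=0): S=89.8600, (K−S)⁺=0.0000, hold=2.5175 ⇒ V=2.5175 continue  boundary S*=-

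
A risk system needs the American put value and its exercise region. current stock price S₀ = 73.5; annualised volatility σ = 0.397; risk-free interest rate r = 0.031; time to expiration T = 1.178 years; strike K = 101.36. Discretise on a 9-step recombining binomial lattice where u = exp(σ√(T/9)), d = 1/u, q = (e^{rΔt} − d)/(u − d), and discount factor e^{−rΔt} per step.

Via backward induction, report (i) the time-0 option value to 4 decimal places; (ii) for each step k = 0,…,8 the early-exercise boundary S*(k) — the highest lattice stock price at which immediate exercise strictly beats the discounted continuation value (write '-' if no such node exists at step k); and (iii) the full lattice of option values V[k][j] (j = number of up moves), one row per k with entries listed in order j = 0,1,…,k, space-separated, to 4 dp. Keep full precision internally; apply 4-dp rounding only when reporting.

price = 31.0006
boundary = - - 55.1484 47.7700 55.1484 63.6664 55.1484 63.6664 73.5000
tree:
31.0006
38.3792 23.2148
46.2116 30.1610 15.8344
53.5900 37.9658 21.9030 9.3487
59.9812 46.2116 29.2931 14.0273 4.3242
65.5173 53.5900 37.6936 20.3779 7.2186 1.2035
70.3127 59.9812 46.2116 28.4285 11.7687 2.3161 0.0000
74.4665 65.5173 53.5900 37.6936 18.5626 4.4572 0.0000 0.0000
78.0646 70.3127 59.9812 46.2116 27.8600 8.5778 0.0000 0.0000 0.0000
81.1813 74.4665 65.5173 53.5900 37.6936 16.5075 0.0000 0.0000 0.0000 0.0000

Δt=0.13089  u=1.15446  d=0.86621  q=0.47826  discount=0.99595
step 9 (expiry): payoffs max(K−S,0) = 81.1813 74.4665 65.5173 53.5900 37.6936 16.5075 0.0000 0.0000 0.0000 0.0000
step 8: (k=8,j=0): S=23.2954, (K−S)⁺=78.0646, hold=77.6542 ⇒ V=78.0646 exercise | (k=8,j=1): S=31.0473, (K−S)⁺=70.3127, hold=69.9023 ⇒ V=70.3127 exercise | (k=8,j=2): S=41.3788, (K−S)⁺=59.9812, hold=59.5707 ⇒ V=59.9812 exercise | (k=8,j=3): S=55.1484, (K−S)⁺=46.2116, hold=45.8012 ⇒ V=46.2116 exercise | (k=8,j=4): S=73.5000, (K−S)⁺=27.8600, hold=27.4496 ⇒ V=27.8600 exercise | (k=8,j=5): S=97.9584, (K−S)⁺=3.4016, hold=8.5778 ⇒ V=8.5778 continue | (k=8,j=6): S=130.5558, (K−S)⁺=0.0000, hold=0.0000 ⇒ V=0.0000 continue | (k=8,j=7): S=174.0006, (K−S)⁺=0.0000, hold=0.0000 ⇒ V=0.0000 continue | (k=8,j=8): S=231.9024, (K−S)⁺=0.0000, hold=0.0000 ⇒ V=0.0000 continue  boundary S*=73.5000
step 7: (k=7,j=0): S=26.8935, (K−S)⁺=74.4665, hold=74.0561 ⇒ V=74.4665 exercise | (k=7,j=1): S=35.8427, (K−S)⁺=65.5173, hold=65.1068 ⇒ V=65.5173 exercise | (k=7,j=2): S=47.7700, (K−S)⁺=53.5900, hold=53.1795 ⇒ V=53.5900 exercise | (k=7,j=3): S=63.6664, (K−S)⁺=37.6936, hold=37.2832 ⇒ V=37.6936 exercise | (k=7,j=4): S=84.8525, (K−S)⁺=16.5075, hold=18.5626 ⇒ V=18.5626 continue | (k=7,j=5): S=113.0887, (K−S)⁺=0.0000, hold=4.4572 ⇒ V=4.4572 continue | (k=7,j=6): S=150.7209, (K−S)⁺=0.0000, hold=0.0000 ⇒ V=0.0000 continue | (k=7,j=7): S=200.8760, (K−S)⁺=0.0000, hold=0.0000 ⇒ V=0.0000 continue  boundary S*=63.6664
step 6: (k=6,j=0): S=31.0473, (K−S)⁺=70.3127, hold=69.9023 ⇒ V=70.3127 exercise | (k=6,j=1): S=41.3788, (K−S)⁺=59.9812, hold=59.5707 ⇒ V=59.9812 exercise | (k=6,j=2): S=55.1484, (K−S)⁺=46.2116, hold=45.8012 ⇒ V=46.2116 exercise | (k=6,j=3): S=73.5000, (K−S)⁺=27.8600, hold=28.4285 ⇒ V=28.4285 continue | (k=6,j=4): S=97.9584, (K−S)⁺=3.4016, hold=11.7687 ⇒ V=11.7687 continue | (k=6,j=5): S=130.5558, (K−S)⁺=0.0000, hold=2.3161 ⇒ V=2.3161 continue | (k=6,j=6): S=174.0006, (K−S)⁺=0.0000, hold=0.0000 ⇒ V=0.0000 continue  boundary S*=55.1484
step 5: (k=5,j=0): S=35.8427, (K−S)⁺=65.5173, hold=65.1068 ⇒ V=65.5173 exercise | (k=5,j=1): S=47.7700, (K−S)⁺=53.5900, hold=53.1795 ⇒ V=53.5900 exercise | (k=5,j=2): S=63.6664, (K−S)⁺=37.6936, hold=37.5540 ⇒ V=37.6936 exercise | (k=5,j=3): S=84.8525, (K−S)⁺=16.5075, hold=20.3779 ⇒ V=20.3779 continue | (k=5,j=4): S=113.0887, (K−S)⁺=0.0000, hold=7.2186 ⇒ V=7.2186 continue | (k=5,j=5): S=150.7209, (K−S)⁺=0.0000, hold=1.2035 ⇒ V=1.2035 continue  boundary S*=63.6664
step 4: (k=4,j=0): S=41.3788, (K−S)⁺=59.9812, hold=59.5707 ⇒ V=59.9812 exercise | (k=4,j=1): S=55.1484, (K−S)⁺=46.2116, hold=45.8012 ⇒ V=46.2116 exercise | (k=4,j=2): S=73.5000, (K−S)⁺=27.8600, hold=29.2931 ⇒ V=29.2931 continue | (k=4,j=3): S=97.9584, (K−S)⁺=3.4016, hold=14.0273 ⇒ V=14.0273 continue | (k=4,j=4): S=130.5558, (K−S)⁺=0.0000, hold=4.3242 ⇒ V=4.3242 continue  boundary S*=55.1484
step 3: (k=3,j=0): S=47.7700, (K−S)⁺=53.5900, hold=53.1795 ⇒ V=53.5900 exercise | (k=3,j=1): S=63.6664, (K−S)⁺=37.6936, hold=37.9658 ⇒ V=37.9658 continue | (k=3,j=2): S=84.8525, (K−S)⁺=16.5075, hold=21.9030 ⇒ V=21.9030 continue | (k=3,j=3): S=113.0887, (K−S)⁺=0.0000, hold=9.3487 ⇒ V=9.3487 continue  boundary S*=47.7700
step 2: (k=2,j=0): S=55.1484, (K−S)⁺=46.2116, hold=45.9308 ⇒ V=46.2116 exercise | (k=2,j=1): S=73.5000, (K−S)⁺=27.8600, hold=30.1610 ⇒ V=30.1610 continue | (k=2,j=2): S=97.9584, (K−S)⁺=3.4016, hold=15.8344 ⇒ V=15.8344 continue  boundary S*=55.1484
step 1: (k=1,j=0): S=63.6664, (K−S)⁺=37.6936, hold=38.3792 ⇒ V=38.3792 continue | (k=1,j=1): S=84.8525, (K−S)⁺=16.5075, hold=23.2148 ⇒ V=23.2148 continue  boundary S*=-
step 0: (k=0,j=0): S=73.5000, (K−S)⁺=27.8600, hold=31.0006 ⇒ V=31.0006 continue  boundary S*=-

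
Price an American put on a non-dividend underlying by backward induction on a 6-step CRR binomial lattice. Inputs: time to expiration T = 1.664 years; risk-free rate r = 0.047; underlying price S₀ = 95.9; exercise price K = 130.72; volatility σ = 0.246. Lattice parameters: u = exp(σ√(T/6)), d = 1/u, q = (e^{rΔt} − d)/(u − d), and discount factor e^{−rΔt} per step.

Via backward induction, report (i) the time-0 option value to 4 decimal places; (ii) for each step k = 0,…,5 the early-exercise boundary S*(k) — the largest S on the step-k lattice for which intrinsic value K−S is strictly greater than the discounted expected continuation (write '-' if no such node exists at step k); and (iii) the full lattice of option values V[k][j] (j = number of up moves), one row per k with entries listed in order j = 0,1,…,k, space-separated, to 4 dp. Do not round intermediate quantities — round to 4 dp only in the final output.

params: Δt=0.27733 u=1.13832 d=0.87849 q=0.51815 e^(-rΔt)=0.98705
t_6 payoffs: 86.6399 73.6027 56.7095 34.8200 6.4564 0.0000 0.0000
t_5: node(5,0) S=50.1771 payoff=80.5429 vs cont=78.8501 → 80.5429 [stop]  node(5,1) S=65.0175 payoff=65.7025 vs cont=64.0096 → 65.7025 [stop]  node(5,2) S=84.2473 payoff=46.4727 vs cont=44.7799 → 46.4727 [stop]  node(5,3) S=109.1645 payoff=21.5555 vs cont=19.8627 → 21.5555 [stop]  node(5,4) S=141.4512 payoff=0.0000 vs cont=3.0707 → 3.0707 [wait]  node(5,5) S=183.2872 payoff=0.0000 vs cont=0.0000 → 0.0000 [wait]  ⇒ S*(5)=109.1645
t_4: node(4,0) S=57.1173 payoff=73.6027 vs cont=71.9098 → 73.6027 [stop]  node(4,1) S=74.0105 payoff=56.7095 vs cont=55.0167 → 56.7095 [stop]  node(4,2) S=95.9000 payoff=34.8200 vs cont=33.1272 → 34.8200 [stop]  node(4,3) S=124.2636 payoff=6.4564 vs cont=11.8224 → 11.8224 [wait]  node(4,4) S=161.0161 payoff=0.0000 vs cont=1.4604 → 1.4604 [wait]  ⇒ S*(4)=95.9000
t_3: node(3,0) S=65.0175 payoff=65.7025 vs cont=64.0096 → 65.7025 [stop]  node(3,1) S=84.2473 payoff=46.4727 vs cont=44.7799 → 46.4727 [stop]  node(3,2) S=109.1645 payoff=21.5555 vs cont=22.6071 → 22.6071 [wait]  node(3,3) S=141.4512 payoff=0.0000 vs cont=6.3698 → 6.3698 [wait]  ⇒ S*(3)=84.2473
t_2: node(2,0) S=74.0105 payoff=56.7095 vs cont=55.0167 → 56.7095 [stop]  node(2,1) S=95.9000 payoff=34.8200 vs cont=33.6650 → 34.8200 [stop]  node(2,2) S=124.2636 payoff=6.4564 vs cont=14.0099 → 14.0099 [wait]  ⇒ S*(2)=95.9000
t_1: node(1,0) S=84.2473 payoff=46.4727 vs cont=44.7799 → 46.4727 [stop]  node(1,1) S=109.1645 payoff=21.5555 vs cont=23.7259 → 23.7259 [wait]  ⇒ S*(1)=84.2473
t_0: node(0,0) S=95.9000 payoff=34.8200 vs cont=34.2372 → 34.8200 [stop]  ⇒ S*(0)=95.9000

price = 34.8200
boundary = 95.9000 84.2473 95.9000 84.2473 95.9000 109.1645
tree:
34.8200
46.4727 23.7259
56.7095 34.8200 14.0099
65.7025 46.4727 22.6071 6.3698
73.6027 56.7095 34.8200 11.8224 1.4604
80.5429 65.7025 46.4727 21.5555 3.0707 0.0000
86.6399 73.6027 56.7095 34.8200 6.4564 0.0000 0.0000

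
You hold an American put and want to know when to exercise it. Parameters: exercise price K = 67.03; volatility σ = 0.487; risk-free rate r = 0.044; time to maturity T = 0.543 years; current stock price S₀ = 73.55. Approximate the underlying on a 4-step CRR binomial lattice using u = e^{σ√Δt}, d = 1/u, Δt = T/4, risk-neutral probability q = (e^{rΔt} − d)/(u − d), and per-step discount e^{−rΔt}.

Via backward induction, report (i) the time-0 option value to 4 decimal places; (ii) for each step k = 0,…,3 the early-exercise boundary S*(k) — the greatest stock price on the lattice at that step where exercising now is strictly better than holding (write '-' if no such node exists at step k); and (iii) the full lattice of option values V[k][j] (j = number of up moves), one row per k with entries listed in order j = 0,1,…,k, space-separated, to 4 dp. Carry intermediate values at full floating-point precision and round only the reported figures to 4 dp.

price = 6.6745
boundary = - - - 42.9343
tree:
6.6745
10.6894 2.2655
16.5056 4.3154 0.0000
24.0957 8.2200 0.0000 0.0000
31.1479 15.6575 0.0000 0.0000 0.0000

params: Δt=0.13575 u=1.19654 d=0.83575 q=0.47187 e^(-rΔt)=0.99404
t_4 payoffs: 31.1479 15.6575 0.0000 0.0000 0.0000
t_3: node(3,0) S=42.9343 payoff=24.0957 vs cont=23.6965 → 24.0957 [stop]  node(3,1) S=61.4691 payoff=5.5609 vs cont=8.2200 → 8.2200 [wait]  node(3,2) S=88.0053 payoff=0.0000 vs cont=0.0000 → 0.0000 [wait]  node(3,3) S=125.9973 payoff=0.0000 vs cont=0.0000 → 0.0000 [wait]  ⇒ S*(3)=42.9343
t_2: node(2,0) S=51.3725 payoff=15.6575 vs cont=16.5056 → 16.5056 [wait]  node(2,1) S=73.5500 payoff=0.0000 vs cont=4.3154 → 4.3154 [wait]  node(2,2) S=105.3016 payoff=0.0000 vs cont=0.0000 → 0.0000 [wait]  ⇒ S*(2)=-
t_1: node(1,0) S=61.4691 payoff=5.5609 vs cont=10.6894 → 10.6894 [wait]  node(1,1) S=88.0053 payoff=0.0000 vs cont=2.2655 → 2.2655 [wait]  ⇒ S*(1)=-
t_0: node(0,0) S=73.5500 payoff=0.0000 vs cont=6.6745 → 6.6745 [wait]  ⇒ S*(0)=-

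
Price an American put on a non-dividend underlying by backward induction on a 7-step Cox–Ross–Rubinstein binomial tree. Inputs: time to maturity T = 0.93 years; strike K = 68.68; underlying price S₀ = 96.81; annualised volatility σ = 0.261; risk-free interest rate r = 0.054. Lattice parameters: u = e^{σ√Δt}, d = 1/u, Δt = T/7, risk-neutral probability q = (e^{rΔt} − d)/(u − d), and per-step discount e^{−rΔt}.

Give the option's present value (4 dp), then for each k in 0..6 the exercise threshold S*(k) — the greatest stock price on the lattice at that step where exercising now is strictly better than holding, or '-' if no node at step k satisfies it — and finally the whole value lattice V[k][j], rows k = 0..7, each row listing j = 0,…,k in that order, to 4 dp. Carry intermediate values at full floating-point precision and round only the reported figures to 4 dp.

Δt=0.13286  u=1.09981  d=0.90925  q=0.51402  discount=0.99285
step 7 (expiry): payoffs max(K−S,0) = 18.9396 8.5154 0.0000 0.0000 0.0000 0.0000 0.0000 0.0000
step 6: (k=6,j=0): S=54.7047, (K−S)⁺=13.9753, hold=13.4843 ⇒ V=13.9753 exercise | (k=6,j=1): S=66.1693, (K−S)⁺=2.5107, hold=4.1088 ⇒ V=4.1088 continue | (k=6,j=2): S=80.0366, (K−S)⁺=0.0000, hold=0.0000 ⇒ V=0.0000 continue | (k=6,j=3): S=96.8100, (K−S)⁺=0.0000, hold=0.0000 ⇒ V=0.0000 continue | (k=6,j=4): S=117.0987, (K−S)⁺=0.0000, hold=0.0000 ⇒ V=0.0000 continue | (k=6,j=5): S=141.6393, (K−S)⁺=0.0000, hold=0.0000 ⇒ V=0.0000 continue | (k=6,j=6): S=171.3230, (K−S)⁺=0.0000, hold=0.0000 ⇒ V=0.0000 continue  boundary S*=54.7047
step 5: (k=5,j=0): S=60.1646, (K−S)⁺=8.5154, hold=8.8400 ⇒ V=8.8400 continue | (k=5,j=1): S=72.7734, (K−S)⁺=0.0000, hold=1.9825 ⇒ V=1.9825 continue | (k=5,j=2): S=88.0247, (K−S)⁺=0.0000, hold=0.0000 ⇒ V=0.0000 continue | (k=5,j=3): S=106.4722, (K−S)⁺=0.0000, hold=0.0000 ⇒ V=0.0000 continue | (k=5,j=4): S=128.7858, (K−S)⁺=0.0000, hold=0.0000 ⇒ V=0.0000 continue | (k=5,j=5): S=155.7757, (K−S)⁺=0.0000, hold=0.0000 ⇒ V=0.0000 continue  boundary S*=-
step 4: (k=4,j=0): S=66.1693, (K−S)⁺=2.5107, hold=5.2771 ⇒ V=5.2771 continue | (k=4,j=1): S=80.0366, (K−S)⁺=0.0000, hold=0.9566 ⇒ V=0.9566 continue | (k=4,j=2): S=96.8100, (K−S)⁺=0.0000, hold=0.0000 ⇒ V=0.0000 continue | (k=4,j=3): S=117.0987, (K−S)⁺=0.0000, hold=0.0000 ⇒ V=0.0000 continue | (k=4,j=4): S=141.6393, (K−S)⁺=0.0000, hold=0.0000 ⇒ V=0.0000 continue  boundary S*=-
step 3: (k=3,j=0): S=72.7734, (K−S)⁺=0.0000, hold=3.0344 ⇒ V=3.0344 continue | (k=3,j=1): S=88.0247, (K−S)⁺=0.0000, hold=0.4616 ⇒ V=0.4616 continue | (k=3,j=2): S=106.4722, (K−S)⁺=0.0000, hold=0.0000 ⇒ V=0.0000 continue | (k=3,j=3): S=128.7858, (K−S)⁺=0.0000, hold=0.0000 ⇒ V=0.0000 continue  boundary S*=-
step 2: (k=2,j=0): S=80.0366, (K−S)⁺=0.0000, hold=1.6997 ⇒ V=1.6997 continue | (k=2,j=1): S=96.8100, (K−S)⁺=0.0000, hold=0.2227 ⇒ V=0.2227 continue | (k=2,j=2): S=117.0987, (K−S)⁺=0.0000, hold=0.0000 ⇒ V=0.0000 continue  boundary S*=-
step 1: (k=1,j=0): S=88.0247, (K−S)⁺=0.0000, hold=0.9338 ⇒ V=0.9338 continue | (k=1,j=1): S=106.4722, (K−S)⁺=0.0000, hold=0.1075 ⇒ V=0.1075 continue  boundary S*=-
step 0: (k=0,j=0): S=96.8100, (K−S)⁺=0.0000, hold=0.5054 ⇒ V=0.5054 continue  boundary S*=-

price = 0.5054
boundary = - - - - - - 54.7047
tree:
0.5054
0.9338 0.1075
1.6997 0.2227 0.0000
3.0344 0.4616 0.0000 0.0000
5.2771 0.9566 0.0000 0.0000 0.0000
8.8400 1.9825 0.0000 0.0000 0.0000 0.0000
13.9753 4.1088 0.0000 0.0000 0.0000 0.0000 0.0000
18.9396 8.5154 0.0000 0.0000 0.0000 0.0000 0.0000 0.0000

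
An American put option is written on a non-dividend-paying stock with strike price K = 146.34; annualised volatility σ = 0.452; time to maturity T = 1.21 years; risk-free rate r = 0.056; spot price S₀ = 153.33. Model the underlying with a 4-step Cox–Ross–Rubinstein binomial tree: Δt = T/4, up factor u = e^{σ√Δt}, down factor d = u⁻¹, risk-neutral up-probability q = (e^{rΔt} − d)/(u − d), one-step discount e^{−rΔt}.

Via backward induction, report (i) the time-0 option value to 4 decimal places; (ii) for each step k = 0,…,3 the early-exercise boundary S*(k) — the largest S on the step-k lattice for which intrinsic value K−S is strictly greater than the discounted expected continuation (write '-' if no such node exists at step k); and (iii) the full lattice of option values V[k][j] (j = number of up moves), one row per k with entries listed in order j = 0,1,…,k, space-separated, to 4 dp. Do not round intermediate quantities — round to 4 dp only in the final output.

params: Δt=0.30250 u=1.28223 d=0.77989 q=0.47218 e^(-rΔt)=0.98320
t_4 payoffs: 89.6163 53.0799 0.0000 0.0000 0.0000
t_3: node(3,0) S=72.7328 payoff=73.6072 vs cont=71.1491 → 73.6072 [stop]  node(3,1) S=119.5808 payoff=26.7592 vs cont=27.5461 → 27.5461 [wait]  node(3,2) S=196.6042 payoff=0.0000 vs cont=0.0000 → 0.0000 [wait]  node(3,3) S=323.2392 payoff=0.0000 vs cont=0.0000 → 0.0000 [wait]  ⇒ S*(3)=72.7328
t_2: node(2,0) S=93.2601 payoff=53.0799 vs cont=50.9871 → 53.0799 [stop]  node(2,1) S=153.3300 payoff=0.0000 vs cont=14.2952 → 14.2952 [wait]  node(2,2) S=252.0916 payoff=0.0000 vs cont=0.0000 → 0.0000 [wait]  ⇒ S*(2)=93.2601
t_1: node(1,0) S=119.5808 payoff=26.7592 vs cont=34.1827 → 34.1827 [wait]  node(1,1) S=196.6042 payoff=0.0000 vs cont=7.4186 → 7.4186 [wait]  ⇒ S*(1)=-
t_0: node(0,0) S=153.3300 payoff=0.0000 vs cont=21.1834 → 21.1834 [wait]  ⇒ S*(0)=-

price = 21.1834
boundary = - - 93.2601 72.7328
tree:
21.1834
34.1827 7.4186
53.0799 14.2952 0.0000
73.6072 27.5461 0.0000 0.0000
89.6163 53.0799 0.0000 0.0000 0.0000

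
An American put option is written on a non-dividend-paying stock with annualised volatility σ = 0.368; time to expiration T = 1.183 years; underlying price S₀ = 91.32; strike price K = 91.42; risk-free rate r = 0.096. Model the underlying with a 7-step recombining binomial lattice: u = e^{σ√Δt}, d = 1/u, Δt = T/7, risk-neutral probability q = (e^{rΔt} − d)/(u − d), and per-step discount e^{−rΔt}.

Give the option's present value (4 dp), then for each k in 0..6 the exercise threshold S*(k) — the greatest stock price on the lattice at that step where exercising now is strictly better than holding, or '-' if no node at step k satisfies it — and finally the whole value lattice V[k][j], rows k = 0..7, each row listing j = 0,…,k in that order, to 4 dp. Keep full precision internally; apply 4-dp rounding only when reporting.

price = 10.8545
boundary = - - 67.4781 58.0045 67.4781 58.0045 67.4781
tree:
10.8545
16.4004 5.9988
23.9419 9.8492 2.5788
33.4155 15.6653 4.7083 0.6639
41.5591 23.9419 8.4017 1.3945 0.0000
48.5594 33.4155 14.5228 2.9289 0.0000 0.0000
54.5769 41.5591 23.9419 6.1518 0.0000 0.0000 0.0000
59.7495 48.5594 33.4155 12.9210 0.0000 0.0000 0.0000 0.0000

params: Δt=0.16900 u=1.16333 d=0.85960 q=0.51610 e^(-rΔt)=0.98391
t_7 payoffs: 59.7495 48.5594 33.4155 12.9210 0.0000 0.0000 0.0000 0.0000
t_6: node(6,0) S=36.8431 payoff=54.5769 vs cont=53.1056 → 54.5769 [stop]  node(6,1) S=49.8609 payoff=41.5591 vs cont=40.0879 → 41.5591 [stop]  node(6,2) S=67.4781 payoff=23.9419 vs cont=22.4707 → 23.9419 [stop]  node(6,3) S=91.3200 payoff=0.1000 vs cont=6.1518 → 6.1518 [wait]  node(6,4) S=123.5859 payoff=0.0000 vs cont=0.0000 → 0.0000 [wait]  node(6,5) S=167.2523 payoff=0.0000 vs cont=0.0000 → 0.0000 [wait]  node(6,6) S=226.3472 payoff=0.0000 vs cont=0.0000 → 0.0000 [wait]  ⇒ S*(6)=67.4781
t_5: node(5,0) S=42.8606 payoff=48.5594 vs cont=47.0882 → 48.5594 [stop]  node(5,1) S=58.0045 payoff=33.4155 vs cont=31.9443 → 33.4155 [stop]  node(5,2) S=78.4990 payoff=12.9210 vs cont=14.5228 → 14.5228 [wait]  node(5,3) S=106.2350 payoff=0.0000 vs cont=2.9289 → 2.9289 [wait]  node(5,4) S=143.7707 payoff=0.0000 vs cont=0.0000 → 0.0000 [wait]  node(5,5) S=194.5690 payoff=0.0000 vs cont=0.0000 → 0.0000 [wait]  ⇒ S*(5)=58.0045
t_4: node(4,0) S=49.8609 payoff=41.5591 vs cont=40.0879 → 41.5591 [stop]  node(4,1) S=67.4781 payoff=23.9419 vs cont=23.2841 → 23.9419 [stop]  node(4,2) S=91.3200 payoff=0.1000 vs cont=8.4017 → 8.4017 [wait]  node(4,3) S=123.5859 payoff=0.0000 vs cont=1.3945 → 1.3945 [wait]  node(4,4) S=167.2523 payoff=0.0000 vs cont=0.0000 → 0.0000 [wait]  ⇒ S*(4)=67.4781
t_3: node(3,0) S=58.0045 payoff=33.4155 vs cont=31.9443 → 33.4155 [stop]  node(3,1) S=78.4990 payoff=12.9210 vs cont=15.6653 → 15.6653 [wait]  node(3,2) S=106.2350 payoff=0.0000 vs cont=4.7083 → 4.7083 [wait]  node(3,3) S=143.7707 payoff=0.0000 vs cont=0.6639 → 0.6639 [wait]  ⇒ S*(3)=58.0045
t_2: node(2,0) S=67.4781 payoff=23.9419 vs cont=23.8643 → 23.9419 [stop]  node(2,1) S=91.3200 payoff=0.1000 vs cont=9.8492 → 9.8492 [wait]  node(2,2) S=123.5859 payoff=0.0000 vs cont=2.5788 → 2.5788 [wait]  ⇒ S*(2)=67.4781
t_1: node(1,0) S=78.4990 payoff=12.9210 vs cont=16.4004 → 16.4004 [wait]  node(1,1) S=106.2350 payoff=0.0000 vs cont=5.9988 → 5.9988 [wait]  ⇒ S*(1)=-
t_0: node(0,0) S=91.3200 payoff=0.1000 vs cont=10.8545 → 10.8545 [wait]  ⇒ S*(0)=-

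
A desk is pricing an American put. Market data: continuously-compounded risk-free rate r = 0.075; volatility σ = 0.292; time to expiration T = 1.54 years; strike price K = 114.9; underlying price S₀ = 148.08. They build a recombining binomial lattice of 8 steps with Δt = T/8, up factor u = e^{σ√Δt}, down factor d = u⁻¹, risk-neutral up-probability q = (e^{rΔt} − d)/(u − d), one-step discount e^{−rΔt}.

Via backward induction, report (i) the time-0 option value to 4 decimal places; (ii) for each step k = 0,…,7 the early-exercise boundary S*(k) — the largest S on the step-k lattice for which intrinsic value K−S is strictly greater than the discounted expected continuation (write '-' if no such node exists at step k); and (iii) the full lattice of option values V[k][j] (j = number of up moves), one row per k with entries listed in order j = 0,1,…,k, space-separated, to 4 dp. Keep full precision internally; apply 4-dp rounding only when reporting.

params: Δt=0.19250 u=1.13668 d=0.87975 q=0.52461 e^(-rΔt)=0.98567
t_8 payoffs: 61.7649 46.2469 26.1969 0.2913 0.0000 0.0000 0.0000 0.0000 0.0000
t_7: node(7,0) S=60.3977 payoff=54.5023 vs cont=52.8553 → 54.5023 [stop]  node(7,1) S=78.0368 payoff=36.8632 vs cont=35.2163 → 36.8632 [stop]  node(7,2) S=100.8273 payoff=14.0727 vs cont=12.4257 → 14.0727 [stop]  node(7,3) S=130.2738 payoff=0.0000 vs cont=0.1365 → 0.1365 [wait]  node(7,4) S=168.3200 payoff=0.0000 vs cont=0.0000 → 0.0000 [wait]  node(7,5) S=217.4777 payoff=0.0000 vs cont=0.0000 → 0.0000 [wait]  node(7,6) S=280.9917 payoff=0.0000 vs cont=0.0000 → 0.0000 [wait]  node(7,7) S=363.0549 payoff=0.0000 vs cont=0.0000 → 0.0000 [wait]  ⇒ S*(7)=100.8273
t_6: node(6,0) S=68.6531 payoff=46.2469 vs cont=44.6000 → 46.2469 [stop]  node(6,1) S=88.7031 payoff=26.1969 vs cont=24.5500 → 26.1969 [stop]  node(6,2) S=114.6087 payoff=0.2913 vs cont=6.6646 → 6.6646 [wait]  node(6,3) S=148.0800 payoff=0.0000 vs cont=0.0640 → 0.0640 [wait]  node(6,4) S=191.3265 payoff=0.0000 vs cont=0.0000 → 0.0000 [wait]  node(6,5) S=247.2032 payoff=0.0000 vs cont=0.0000 → 0.0000 [wait]  node(6,6) S=319.3985 payoff=0.0000 vs cont=0.0000 → 0.0000 [wait]  ⇒ S*(6)=88.7031
t_5: node(5,0) S=78.0368 payoff=36.8632 vs cont=35.2163 → 36.8632 [stop]  node(5,1) S=100.8273 payoff=14.0727 vs cont=15.7214 → 15.7214 [wait]  node(5,2) S=130.2738 payoff=0.0000 vs cont=3.1559 → 3.1559 [wait]  node(5,3) S=168.3200 payoff=0.0000 vs cont=0.0300 → 0.0300 [wait]  node(5,4) S=217.4777 payoff=0.0000 vs cont=0.0000 → 0.0000 [wait]  node(5,5) S=280.9917 payoff=0.0000 vs cont=0.0000 → 0.0000 [wait]  ⇒ S*(5)=78.0368
t_4: node(4,0) S=88.7031 payoff=26.1969 vs cont=25.4025 → 26.1969 [stop]  node(4,1) S=114.6087 payoff=0.2913 vs cont=8.9985 → 8.9985 [wait]  node(4,2) S=148.0800 payoff=0.0000 vs cont=1.4943 → 1.4943 [wait]  node(4,3) S=191.3265 payoff=0.0000 vs cont=0.0140 → 0.0140 [wait]  node(4,4) S=247.2032 payoff=0.0000 vs cont=0.0000 → 0.0000 [wait]  ⇒ S*(4)=88.7031
t_3: node(3,0) S=100.8273 payoff=14.0727 vs cont=16.9282 → 16.9282 [wait]  node(3,1) S=130.2738 payoff=0.0000 vs cont=4.9891 → 4.9891 [wait]  node(3,2) S=168.3200 payoff=0.0000 vs cont=0.7074 → 0.7074 [wait]  node(3,3) S=217.4777 payoff=0.0000 vs cont=0.0066 → 0.0066 [wait]  ⇒ S*(3)=-
t_2: node(2,0) S=114.6087 payoff=0.2913 vs cont=10.5119 → 10.5119 [wait]  node(2,1) S=148.0800 payoff=0.0000 vs cont=2.7036 → 2.7036 [wait]  node(2,2) S=191.3265 payoff=0.0000 vs cont=0.3349 → 0.3349 [wait]  ⇒ S*(2)=-
t_1: node(1,0) S=130.2738 payoff=0.0000 vs cont=6.3236 → 6.3236 [wait]  node(1,1) S=168.3200 payoff=0.0000 vs cont=1.4400 → 1.4400 [wait]  ⇒ S*(1)=-
t_0: node(0,0) S=148.0800 payoff=0.0000 vs cont=3.7076 → 3.7076 [wait]  ⇒ S*(0)=-

price = 3.7076
boundary = - - - - 88.7031 78.0368 88.7031 100.8273
tree:
3.7076
6.3236 1.4400
10.5119 2.7036 0.3349
16.9282 4.9891 0.7074 0.0066
26.1969 8.9985 1.4943 0.0140 0.0000
36.8632 15.7214 3.1559 0.0300 0.0000 0.0000
46.2469 26.1969 6.6646 0.0640 0.0000 0.0000 0.0000
54.5023 36.8632 14.0727 0.1365 0.0000 0.0000 0.0000 0.0000
61.7649 46.2469 26.1969 0.2913 0.0000 0.0000 0.0000 0.0000 0.0000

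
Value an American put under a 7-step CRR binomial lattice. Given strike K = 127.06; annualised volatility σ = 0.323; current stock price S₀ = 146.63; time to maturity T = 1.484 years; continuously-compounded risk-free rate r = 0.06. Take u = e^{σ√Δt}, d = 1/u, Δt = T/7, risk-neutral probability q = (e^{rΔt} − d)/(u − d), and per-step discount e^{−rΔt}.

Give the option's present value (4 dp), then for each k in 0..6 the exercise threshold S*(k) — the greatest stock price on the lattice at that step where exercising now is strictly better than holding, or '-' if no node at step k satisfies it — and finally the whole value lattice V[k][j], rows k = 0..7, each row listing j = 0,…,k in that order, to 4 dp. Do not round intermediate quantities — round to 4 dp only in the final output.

price = 9.0830
boundary = - - - 93.8550 80.8852 93.8550 108.9045
tree:
9.0830
14.4816 4.0373
22.3701 7.1396 1.1080
33.2050 12.3485 2.2303 0.0393
46.1748 20.7121 4.4881 0.0805 0.0000
57.3523 33.2050 9.0284 0.1650 0.0000 0.0000
66.9852 46.1748 18.1555 0.3381 0.0000 0.0000 0.0000
75.2869 57.3523 33.2050 0.6928 0.0000 0.0000 0.0000 0.0000

params: Δt=0.21200 u=1.16035 d=0.86181 q=0.50577 e^(-rΔt)=0.98736
t_7 payoffs: 75.2869 57.3523 33.2050 0.6928 0.0000 0.0000 0.0000 0.0000
t_6: node(6,0) S=60.0748 payoff=66.9852 vs cont=65.3792 → 66.9852 [stop]  node(6,1) S=80.8852 payoff=46.1748 vs cont=44.5688 → 46.1748 [stop]  node(6,2) S=108.9045 payoff=18.1555 vs cont=16.5495 → 18.1555 [stop]  node(6,3) S=146.6300 payoff=0.0000 vs cont=0.3381 → 0.3381 [wait]  node(6,4) S=197.4239 payoff=0.0000 vs cont=0.0000 → 0.0000 [wait]  node(6,5) S=265.8132 payoff=0.0000 vs cont=0.0000 → 0.0000 [wait]  node(6,6) S=357.8932 payoff=0.0000 vs cont=0.0000 → 0.0000 [wait]  ⇒ S*(6)=108.9045
t_5: node(5,0) S=69.7077 payoff=57.3523 vs cont=55.7463 → 57.3523 [stop]  node(5,1) S=93.8550 payoff=33.2050 vs cont=31.5990 → 33.2050 [stop]  node(5,2) S=126.3672 payoff=0.6928 vs cont=9.0284 → 9.0284 [wait]  node(5,3) S=170.1419 payoff=0.0000 vs cont=0.1650 → 0.1650 [wait]  node(5,4) S=229.0805 payoff=0.0000 vs cont=0.0000 → 0.0000 [wait]  node(5,5) S=308.4360 payoff=0.0000 vs cont=0.0000 → 0.0000 [wait]  ⇒ S*(5)=93.8550
t_4: node(4,0) S=80.8852 payoff=46.1748 vs cont=44.5688 → 46.1748 [stop]  node(4,1) S=108.9045 payoff=18.1555 vs cont=20.7121 → 20.7121 [wait]  node(4,2) S=146.6300 payoff=0.0000 vs cont=4.4881 → 4.4881 [wait]  node(4,3) S=197.4239 payoff=0.0000 vs cont=0.0805 → 0.0805 [wait]  node(4,4) S=265.8132 payoff=0.0000 vs cont=0.0000 → 0.0000 [wait]  ⇒ S*(4)=80.8852
t_3: node(3,0) S=93.8550 payoff=33.2050 vs cont=32.8757 → 33.2050 [stop]  node(3,1) S=126.3672 payoff=0.6928 vs cont=12.3485 → 12.3485 [wait]  node(3,2) S=170.1419 payoff=0.0000 vs cont=2.2303 → 2.2303 [wait]  node(3,3) S=229.0805 payoff=0.0000 vs cont=0.0393 → 0.0393 [wait]  ⇒ S*(3)=93.8550
t_2: node(2,0) S=108.9045 payoff=18.1555 vs cont=22.3701 → 22.3701 [wait]  node(2,1) S=146.6300 payoff=0.0000 vs cont=7.1396 → 7.1396 [wait]  node(2,2) S=197.4239 payoff=0.0000 vs cont=1.1080 → 1.1080 [wait]  ⇒ S*(2)=-
t_1: node(1,0) S=126.3672 payoff=0.6928 vs cont=14.4816 → 14.4816 [wait]  node(1,1) S=170.1419 payoff=0.0000 vs cont=4.0373 → 4.0373 [wait]  ⇒ S*(1)=-
t_0: node(0,0) S=146.6300 payoff=0.0000 vs cont=9.0830 → 9.0830 [wait]  ⇒ S*(0)=-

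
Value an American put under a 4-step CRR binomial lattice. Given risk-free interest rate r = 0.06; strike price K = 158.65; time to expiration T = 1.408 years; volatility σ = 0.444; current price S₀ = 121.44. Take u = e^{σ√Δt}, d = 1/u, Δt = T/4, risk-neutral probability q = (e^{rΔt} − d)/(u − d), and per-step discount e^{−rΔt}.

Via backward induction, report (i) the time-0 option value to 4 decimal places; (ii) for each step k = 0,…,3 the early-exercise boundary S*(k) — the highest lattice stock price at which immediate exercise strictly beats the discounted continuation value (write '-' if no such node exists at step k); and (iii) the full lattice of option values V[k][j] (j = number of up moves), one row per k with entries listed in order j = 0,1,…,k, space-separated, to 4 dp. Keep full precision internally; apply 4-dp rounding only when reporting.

price = 45.8973
boundary = - 93.3165 71.7059 93.3165
tree:
45.8973
65.3335 26.4426
86.9441 42.5054 9.8479
103.5500 65.3335 19.1426 0.0000
116.3102 86.9441 37.2100 0.0000 0.0000

params: Δt=0.35200 u=1.30138 d=0.76842 q=0.47457 e^(-rΔt)=0.97910
t_4 payoffs: 116.3102 86.9441 37.2100 0.0000 0.0000
t_3: node(3,0) S=55.1000 payoff=103.5500 vs cont=100.2344 → 103.5500 [stop]  node(3,1) S=93.3165 payoff=65.3335 vs cont=62.0179 → 65.3335 [stop]  node(3,2) S=158.0393 payoff=0.6107 vs cont=19.1426 → 19.1426 [wait]  node(3,3) S=267.6527 payoff=0.0000 vs cont=0.0000 → 0.0000 [wait]  ⇒ S*(3)=93.3165
t_2: node(2,0) S=71.7059 payoff=86.9441 vs cont=83.6285 → 86.9441 [stop]  node(2,1) S=121.4400 payoff=37.2100 vs cont=42.5054 → 42.5054 [wait]  node(2,2) S=205.6688 payoff=0.0000 vs cont=9.8479 → 9.8479 [wait]  ⇒ S*(2)=71.7059
t_1: node(1,0) S=93.3165 payoff=65.3335 vs cont=64.4785 → 65.3335 [stop]  node(1,1) S=158.0393 payoff=0.6107 vs cont=26.4426 → 26.4426 [wait]  ⇒ S*(1)=93.3165
t_0: node(0,0) S=121.4400 payoff=37.2100 vs cont=45.8973 → 45.8973 [wait]  ⇒ S*(0)=-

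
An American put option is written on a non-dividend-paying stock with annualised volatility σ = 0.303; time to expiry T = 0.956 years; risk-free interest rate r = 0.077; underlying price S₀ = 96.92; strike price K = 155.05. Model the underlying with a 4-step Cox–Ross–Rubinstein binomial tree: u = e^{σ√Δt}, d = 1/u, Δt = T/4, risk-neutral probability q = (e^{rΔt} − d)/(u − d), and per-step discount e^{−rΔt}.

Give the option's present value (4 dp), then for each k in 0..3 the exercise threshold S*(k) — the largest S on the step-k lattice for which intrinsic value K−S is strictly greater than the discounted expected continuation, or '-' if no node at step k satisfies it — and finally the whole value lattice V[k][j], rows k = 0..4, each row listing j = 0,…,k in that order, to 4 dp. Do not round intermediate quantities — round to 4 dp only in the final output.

Δt=0.23900, u=1.15966, d=0.86232, q=0.52550, disc=e^(-rΔt)=0.98177
k=4 terminal: V=max(K-S,0) → 101.4597 82.9808 58.1300 24.7102 0.0000
k=3: j=0 S=62.1467 intr=92.9033 cont=90.0760 V=92.9033[EX]; j=1 S=83.5760 intr=71.4740 cont=68.6467 V=71.4740[EX]; j=2 S=112.3945 intr=42.6555 cont=39.8282 V=42.6555[EX]; j=3 S=151.1503 intr=3.8997 cont=11.5112 V=11.5112[hold]  S*(3)=112.3945
k=2: j=0 S=72.0692 intr=82.9808 cont=80.1535 V=82.9808[EX]; j=1 S=96.9200 intr=58.1300 cont=55.3027 V=58.1300[EX]; j=2 S=130.3398 intr=24.7102 cont=25.8098 V=25.8098[hold]  S*(2)=96.9200
k=1: j=0 S=83.5760 intr=71.4740 cont=68.6467 V=71.4740[EX]; j=1 S=112.3945 intr=42.6555 cont=40.3955 V=42.6555[EX]  S*(1)=112.3945
k=0: j=0 S=96.9200 intr=58.1300 cont=55.3027 V=58.1300[EX]  S*(0)=96.9200

price = 58.1300
boundary = 96.9200 112.3945 96.9200 112.3945
tree:
58.1300
71.4740 42.6555
82.9808 58.1300 25.8098
92.9033 71.4740 42.6555 11.5112
101.4597 82.9808 58.1300 24.7102 0.0000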